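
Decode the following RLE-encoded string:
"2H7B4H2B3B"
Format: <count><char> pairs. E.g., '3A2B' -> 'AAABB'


Expanding each <count><char> pair:
  2H -> 'HH'
  7B -> 'BBBBBBB'
  4H -> 'HHHH'
  2B -> 'BB'
  3B -> 'BBB'

Decoded = HHBBBBBBBHHHHBBBBB


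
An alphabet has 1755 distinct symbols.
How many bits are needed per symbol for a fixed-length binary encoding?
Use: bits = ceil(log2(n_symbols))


log2(1755) = 10.7773
Bracket: 2^10 = 1024 < 1755 <= 2^11 = 2048
So ceil(log2(1755)) = 11

bits = ceil(log2(1755)) = ceil(10.7773) = 11 bits


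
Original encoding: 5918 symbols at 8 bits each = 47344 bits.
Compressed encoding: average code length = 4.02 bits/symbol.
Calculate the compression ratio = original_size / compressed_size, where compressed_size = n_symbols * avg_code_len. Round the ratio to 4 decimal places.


original_size = n_symbols * orig_bits = 5918 * 8 = 47344 bits
compressed_size = n_symbols * avg_code_len = 5918 * 4.02 = 23790.36 bits
ratio = original_size / compressed_size = 47344 / 23790.36 = 1.99

Compression ratio = 1.99


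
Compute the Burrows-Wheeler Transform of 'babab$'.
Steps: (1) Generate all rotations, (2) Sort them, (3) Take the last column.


Rotations (sorted):
  0: $babab -> last char: b
  1: ab$bab -> last char: b
  2: abab$b -> last char: b
  3: b$baba -> last char: a
  4: bab$ba -> last char: a
  5: babab$ -> last char: $


BWT = bbbaa$


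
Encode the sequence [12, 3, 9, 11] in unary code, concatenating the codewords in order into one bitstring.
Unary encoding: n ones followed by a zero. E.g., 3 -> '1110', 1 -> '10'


Encode each number as n ones followed by a terminating 0:
  12 -> 1111111111110 (13 bits)
  3 -> 1110 (4 bits)
  9 -> 1111111110 (10 bits)
  11 -> 111111111110 (12 bits)
Total length = 13 + 4 + 10 + 12 = 39 bits.

Unary([12, 3, 9, 11]) = 111111111111011101111111110111111111110 (39 bits)


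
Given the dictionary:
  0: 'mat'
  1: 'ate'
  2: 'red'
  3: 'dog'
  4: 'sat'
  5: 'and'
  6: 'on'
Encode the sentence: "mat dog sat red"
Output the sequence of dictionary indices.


Look up each word in the dictionary:
  'mat' -> 0
  'dog' -> 3
  'sat' -> 4
  'red' -> 2

Encoded: [0, 3, 4, 2]


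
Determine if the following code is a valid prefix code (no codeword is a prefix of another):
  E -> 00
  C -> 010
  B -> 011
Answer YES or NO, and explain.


Checking each pair (does one codeword prefix another?):
  E='00' vs C='010': no prefix
  E='00' vs B='011': no prefix
  C='010' vs E='00': no prefix
  C='010' vs B='011': no prefix
  B='011' vs E='00': no prefix
  B='011' vs C='010': no prefix
No violation found over all pairs.

YES -- this is a valid prefix code. No codeword is a prefix of any other codeword.


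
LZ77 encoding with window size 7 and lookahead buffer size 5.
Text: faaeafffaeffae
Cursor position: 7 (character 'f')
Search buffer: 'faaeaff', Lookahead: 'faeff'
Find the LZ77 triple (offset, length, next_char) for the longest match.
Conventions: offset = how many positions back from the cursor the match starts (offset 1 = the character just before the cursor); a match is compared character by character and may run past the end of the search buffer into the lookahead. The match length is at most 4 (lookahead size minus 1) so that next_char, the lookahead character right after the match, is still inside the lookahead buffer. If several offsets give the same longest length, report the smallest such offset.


Try each offset into the search buffer:
  offset=1 (pos 6, char 'f'): match length 1
  offset=2 (pos 5, char 'f'): match length 1
  offset=3 (pos 4, char 'a'): match length 0
  offset=4 (pos 3, char 'e'): match length 0
  offset=5 (pos 2, char 'a'): match length 0
  offset=6 (pos 1, char 'a'): match length 0
  offset=7 (pos 0, char 'f'): match length 2
Longest match has length 2 at offset 7.
next_char = character at position 7 + 2 = 9 -> 'e'

Best match: offset=7, length=2 (matching 'fa' starting at position 0)
LZ77 triple: (7, 2, 'e')


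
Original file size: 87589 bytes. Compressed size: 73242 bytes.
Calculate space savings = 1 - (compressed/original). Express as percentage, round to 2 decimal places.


ratio = compressed/original = 73242/87589 = 0.836201
savings = 1 - ratio = 1 - 0.836201 = 0.163799
as a percentage: 0.163799 * 100 = 16.38%

Space savings = 1 - 73242/87589 = 16.38%


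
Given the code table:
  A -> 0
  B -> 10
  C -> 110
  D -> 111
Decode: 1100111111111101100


Decoding:
110 -> C
0 -> A
111 -> D
111 -> D
111 -> D
10 -> B
110 -> C
0 -> A


Result: CADDDBCA


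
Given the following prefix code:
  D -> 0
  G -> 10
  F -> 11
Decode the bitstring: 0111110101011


Decoding step by step:
Bits 0 -> D
Bits 11 -> F
Bits 11 -> F
Bits 10 -> G
Bits 10 -> G
Bits 10 -> G
Bits 11 -> F


Decoded message: DFFGGGF


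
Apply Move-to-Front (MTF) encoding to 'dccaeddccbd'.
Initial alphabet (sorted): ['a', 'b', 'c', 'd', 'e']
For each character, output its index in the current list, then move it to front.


MTF encoding:
'd': index 3 in ['a', 'b', 'c', 'd', 'e'] -> ['d', 'a', 'b', 'c', 'e']
'c': index 3 in ['d', 'a', 'b', 'c', 'e'] -> ['c', 'd', 'a', 'b', 'e']
'c': index 0 in ['c', 'd', 'a', 'b', 'e'] -> ['c', 'd', 'a', 'b', 'e']
'a': index 2 in ['c', 'd', 'a', 'b', 'e'] -> ['a', 'c', 'd', 'b', 'e']
'e': index 4 in ['a', 'c', 'd', 'b', 'e'] -> ['e', 'a', 'c', 'd', 'b']
'd': index 3 in ['e', 'a', 'c', 'd', 'b'] -> ['d', 'e', 'a', 'c', 'b']
'd': index 0 in ['d', 'e', 'a', 'c', 'b'] -> ['d', 'e', 'a', 'c', 'b']
'c': index 3 in ['d', 'e', 'a', 'c', 'b'] -> ['c', 'd', 'e', 'a', 'b']
'c': index 0 in ['c', 'd', 'e', 'a', 'b'] -> ['c', 'd', 'e', 'a', 'b']
'b': index 4 in ['c', 'd', 'e', 'a', 'b'] -> ['b', 'c', 'd', 'e', 'a']
'd': index 2 in ['b', 'c', 'd', 'e', 'a'] -> ['d', 'b', 'c', 'e', 'a']


Output: [3, 3, 0, 2, 4, 3, 0, 3, 0, 4, 2]


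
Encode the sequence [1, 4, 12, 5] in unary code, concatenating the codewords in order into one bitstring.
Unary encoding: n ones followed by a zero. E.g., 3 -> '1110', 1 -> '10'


Encode each number as n ones followed by a terminating 0:
  1 -> 10 (2 bits)
  4 -> 11110 (5 bits)
  12 -> 1111111111110 (13 bits)
  5 -> 111110 (6 bits)
Total length = 2 + 5 + 13 + 6 = 26 bits.

Unary([1, 4, 12, 5]) = 10111101111111111110111110 (26 bits)


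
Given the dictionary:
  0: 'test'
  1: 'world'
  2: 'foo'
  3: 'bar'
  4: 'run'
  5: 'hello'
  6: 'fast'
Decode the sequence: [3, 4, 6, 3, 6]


Look up each index in the dictionary:
  3 -> 'bar'
  4 -> 'run'
  6 -> 'fast'
  3 -> 'bar'
  6 -> 'fast'

Decoded: "bar run fast bar fast"


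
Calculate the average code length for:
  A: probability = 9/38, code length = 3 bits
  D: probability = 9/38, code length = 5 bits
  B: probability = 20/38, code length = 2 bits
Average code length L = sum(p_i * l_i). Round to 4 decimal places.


Weighted contributions p_i * l_i:
  A: (9/38) * 3 = 27/38
  D: (9/38) * 5 = 45/38
  B: (20/38) * 2 = 40/38
Sum = (27 + 45 + 40)/38 = 112/38

L = 112/38 = 2.9474 bits/symbol


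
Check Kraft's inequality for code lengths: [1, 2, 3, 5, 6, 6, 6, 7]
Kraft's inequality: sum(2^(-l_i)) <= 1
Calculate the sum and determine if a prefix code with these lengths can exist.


Sum = 2^(-1) + 2^(-2) + 2^(-3) + 2^(-5) + 2^(-6) + 2^(-6) + 2^(-6) + 2^(-7)
    = 0.5 + 0.25 + 0.125 + 0.03125 + 0.015625 + 0.015625 + 0.015625 + 0.0078125
    = 123/128 = 0.9609375
Since 0.9609375 <= 1, Kraft's inequality IS satisfied.
A prefix code with these lengths CAN exist.

Kraft sum = 0.9609375. Satisfied.


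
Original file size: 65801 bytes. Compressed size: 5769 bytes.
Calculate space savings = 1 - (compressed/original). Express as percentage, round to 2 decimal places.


ratio = compressed/original = 5769/65801 = 0.087673
savings = 1 - ratio = 1 - 0.087673 = 0.912327
as a percentage: 0.912327 * 100 = 91.23%

Space savings = 1 - 5769/65801 = 91.23%


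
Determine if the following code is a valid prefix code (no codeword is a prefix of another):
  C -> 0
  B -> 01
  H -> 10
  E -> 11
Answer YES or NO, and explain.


Checking each pair (does one codeword prefix another?):
  C='0' vs B='01': prefix -- VIOLATION

NO -- this is NOT a valid prefix code. C (0) is a prefix of B (01).


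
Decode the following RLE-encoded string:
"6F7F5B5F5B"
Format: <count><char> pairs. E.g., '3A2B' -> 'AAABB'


Expanding each <count><char> pair:
  6F -> 'FFFFFF'
  7F -> 'FFFFFFF'
  5B -> 'BBBBB'
  5F -> 'FFFFF'
  5B -> 'BBBBB'

Decoded = FFFFFFFFFFFFFBBBBBFFFFFBBBBB


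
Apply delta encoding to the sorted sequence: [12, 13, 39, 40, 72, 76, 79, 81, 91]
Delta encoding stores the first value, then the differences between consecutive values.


First value: 12
Deltas:
  13 - 12 = 1
  39 - 13 = 26
  40 - 39 = 1
  72 - 40 = 32
  76 - 72 = 4
  79 - 76 = 3
  81 - 79 = 2
  91 - 81 = 10


Delta encoded: [12, 1, 26, 1, 32, 4, 3, 2, 10]


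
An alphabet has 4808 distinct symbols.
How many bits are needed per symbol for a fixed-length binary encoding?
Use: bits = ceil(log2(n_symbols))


log2(4808) = 12.2312
Bracket: 2^12 = 4096 < 4808 <= 2^13 = 8192
So ceil(log2(4808)) = 13

bits = ceil(log2(4808)) = ceil(12.2312) = 13 bits


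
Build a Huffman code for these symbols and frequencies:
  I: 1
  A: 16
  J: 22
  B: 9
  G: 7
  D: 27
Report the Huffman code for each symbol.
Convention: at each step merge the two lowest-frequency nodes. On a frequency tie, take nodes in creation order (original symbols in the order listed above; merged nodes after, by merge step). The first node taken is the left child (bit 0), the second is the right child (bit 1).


Huffman tree construction:
Step 1: Merge I(1) + G(7) = 8
Step 2: Merge (I+G)(8) + B(9) = 17
Step 3: Merge A(16) + ((I+G)+B)(17) = 33
Step 4: Merge J(22) + D(27) = 49
Step 5: Merge (A+((I+G)+B))(33) + (J+D)(49) = 82
Read each symbol's code off the tree from the root (left child = 0, right child = 1).

Codes:
  I: 0100 (length 4)
  A: 00 (length 2)
  J: 10 (length 2)
  B: 011 (length 3)
  G: 0101 (length 4)
  D: 11 (length 2)
Average code length: 189/82 = 2.3049 bits/symbol


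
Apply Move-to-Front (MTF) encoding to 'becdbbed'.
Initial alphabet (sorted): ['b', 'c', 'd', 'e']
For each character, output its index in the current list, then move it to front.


MTF encoding:
'b': index 0 in ['b', 'c', 'd', 'e'] -> ['b', 'c', 'd', 'e']
'e': index 3 in ['b', 'c', 'd', 'e'] -> ['e', 'b', 'c', 'd']
'c': index 2 in ['e', 'b', 'c', 'd'] -> ['c', 'e', 'b', 'd']
'd': index 3 in ['c', 'e', 'b', 'd'] -> ['d', 'c', 'e', 'b']
'b': index 3 in ['d', 'c', 'e', 'b'] -> ['b', 'd', 'c', 'e']
'b': index 0 in ['b', 'd', 'c', 'e'] -> ['b', 'd', 'c', 'e']
'e': index 3 in ['b', 'd', 'c', 'e'] -> ['e', 'b', 'd', 'c']
'd': index 2 in ['e', 'b', 'd', 'c'] -> ['d', 'e', 'b', 'c']


Output: [0, 3, 2, 3, 3, 0, 3, 2]


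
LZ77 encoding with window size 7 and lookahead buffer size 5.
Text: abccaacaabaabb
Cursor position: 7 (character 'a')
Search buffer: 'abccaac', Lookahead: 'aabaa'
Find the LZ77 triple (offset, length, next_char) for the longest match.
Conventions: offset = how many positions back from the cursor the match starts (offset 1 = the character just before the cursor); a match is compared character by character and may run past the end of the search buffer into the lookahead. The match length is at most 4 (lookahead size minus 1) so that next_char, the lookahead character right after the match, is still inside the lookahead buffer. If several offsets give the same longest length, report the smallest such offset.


Try each offset into the search buffer:
  offset=1 (pos 6, char 'c'): match length 0
  offset=2 (pos 5, char 'a'): match length 1
  offset=3 (pos 4, char 'a'): match length 2
  offset=4 (pos 3, char 'c'): match length 0
  offset=5 (pos 2, char 'c'): match length 0
  offset=6 (pos 1, char 'b'): match length 0
  offset=7 (pos 0, char 'a'): match length 1
Longest match has length 2 at offset 3.
next_char = character at position 7 + 2 = 9 -> 'b'

Best match: offset=3, length=2 (matching 'aa' starting at position 4)
LZ77 triple: (3, 2, 'b')


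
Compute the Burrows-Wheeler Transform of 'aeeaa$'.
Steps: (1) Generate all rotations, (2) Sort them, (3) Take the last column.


Rotations (sorted):
  0: $aeeaa -> last char: a
  1: a$aeea -> last char: a
  2: aa$aee -> last char: e
  3: aeeaa$ -> last char: $
  4: eaa$ae -> last char: e
  5: eeaa$a -> last char: a


BWT = aae$ea


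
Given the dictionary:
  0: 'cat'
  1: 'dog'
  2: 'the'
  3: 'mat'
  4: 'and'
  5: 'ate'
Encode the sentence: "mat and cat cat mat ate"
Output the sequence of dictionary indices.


Look up each word in the dictionary:
  'mat' -> 3
  'and' -> 4
  'cat' -> 0
  'cat' -> 0
  'mat' -> 3
  'ate' -> 5

Encoded: [3, 4, 0, 0, 3, 5]


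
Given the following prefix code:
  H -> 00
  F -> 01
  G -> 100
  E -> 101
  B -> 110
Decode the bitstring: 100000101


Decoding step by step:
Bits 100 -> G
Bits 00 -> H
Bits 01 -> F
Bits 01 -> F


Decoded message: GHFF


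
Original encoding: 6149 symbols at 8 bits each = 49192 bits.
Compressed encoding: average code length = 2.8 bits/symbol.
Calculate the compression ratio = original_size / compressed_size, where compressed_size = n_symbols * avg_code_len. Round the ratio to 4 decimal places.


original_size = n_symbols * orig_bits = 6149 * 8 = 49192 bits
compressed_size = n_symbols * avg_code_len = 6149 * 2.8 = 17217.2 bits
ratio = original_size / compressed_size = 49192 / 17217.2 = 2.8571

Compression ratio = 2.8571


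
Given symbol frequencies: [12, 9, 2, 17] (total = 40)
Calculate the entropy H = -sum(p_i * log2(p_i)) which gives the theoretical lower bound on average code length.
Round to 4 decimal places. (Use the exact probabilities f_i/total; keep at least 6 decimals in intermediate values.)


Per-symbol terms -p_i * log2(p_i) with p_i = f_i/40:
  p = 12/40 = 0.300000: log2(p) = -1.736966, -p*log2(p) = 0.521090
  p = 9/40 = 0.225000: log2(p) = -2.152003, -p*log2(p) = 0.484201
  p = 2/40 = 0.050000: log2(p) = -4.321928, -p*log2(p) = 0.216096
  p = 17/40 = 0.425000: log2(p) = -1.234465, -p*log2(p) = 0.524648
H = 0.521090 + 0.484201 + 0.216096 + 0.524648 = 1.746035

H = 1.746 bits/symbol


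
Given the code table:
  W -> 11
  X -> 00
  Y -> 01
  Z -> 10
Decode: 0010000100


Decoding:
00 -> X
10 -> Z
00 -> X
01 -> Y
00 -> X


Result: XZXYX


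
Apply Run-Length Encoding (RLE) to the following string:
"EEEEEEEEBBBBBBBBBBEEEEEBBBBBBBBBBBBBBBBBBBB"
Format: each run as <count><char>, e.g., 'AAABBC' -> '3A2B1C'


Scanning runs left to right:
  i=0: run of 'E' x 8 -> '8E'
  i=8: run of 'B' x 10 -> '10B'
  i=18: run of 'E' x 5 -> '5E'
  i=23: run of 'B' x 20 -> '20B'

RLE = 8E10B5E20B


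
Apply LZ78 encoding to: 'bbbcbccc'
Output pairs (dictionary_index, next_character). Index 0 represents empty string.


LZ78 encoding steps:
Dictionary: {0: ''}
Step 1: w='' (idx 0), next='b' -> output (0, 'b'), add 'b' as idx 1
Step 2: w='b' (idx 1), next='b' -> output (1, 'b'), add 'bb' as idx 2
Step 3: w='' (idx 0), next='c' -> output (0, 'c'), add 'c' as idx 3
Step 4: w='b' (idx 1), next='c' -> output (1, 'c'), add 'bc' as idx 4
Step 5: w='c' (idx 3), next='c' -> output (3, 'c'), add 'cc' as idx 5


Encoded: [(0, 'b'), (1, 'b'), (0, 'c'), (1, 'c'), (3, 'c')]


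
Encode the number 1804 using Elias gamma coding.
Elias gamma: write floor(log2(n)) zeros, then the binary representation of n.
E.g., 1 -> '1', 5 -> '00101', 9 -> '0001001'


num_bits = floor(log2(1804)) + 1 = 11
leading_zeros = num_bits - 1 = 10
binary(1804) = 11100001100

Elias gamma(1804) = '0000000000' + '11100001100' = 000000000011100001100 (21 bits)


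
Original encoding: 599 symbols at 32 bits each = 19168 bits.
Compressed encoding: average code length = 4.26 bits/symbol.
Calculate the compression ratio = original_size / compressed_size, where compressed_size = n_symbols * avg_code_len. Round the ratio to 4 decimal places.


original_size = n_symbols * orig_bits = 599 * 32 = 19168 bits
compressed_size = n_symbols * avg_code_len = 599 * 4.26 = 2551.74 bits
ratio = original_size / compressed_size = 19168 / 2551.74 = 7.5117

Compression ratio = 7.5117


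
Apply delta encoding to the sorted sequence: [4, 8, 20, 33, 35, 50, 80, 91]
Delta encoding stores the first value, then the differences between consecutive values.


First value: 4
Deltas:
  8 - 4 = 4
  20 - 8 = 12
  33 - 20 = 13
  35 - 33 = 2
  50 - 35 = 15
  80 - 50 = 30
  91 - 80 = 11


Delta encoded: [4, 4, 12, 13, 2, 15, 30, 11]


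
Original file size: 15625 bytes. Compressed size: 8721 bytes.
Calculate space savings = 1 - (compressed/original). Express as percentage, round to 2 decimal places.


ratio = compressed/original = 8721/15625 = 0.558144
savings = 1 - ratio = 1 - 0.558144 = 0.441856
as a percentage: 0.441856 * 100 = 44.19%

Space savings = 1 - 8721/15625 = 44.19%


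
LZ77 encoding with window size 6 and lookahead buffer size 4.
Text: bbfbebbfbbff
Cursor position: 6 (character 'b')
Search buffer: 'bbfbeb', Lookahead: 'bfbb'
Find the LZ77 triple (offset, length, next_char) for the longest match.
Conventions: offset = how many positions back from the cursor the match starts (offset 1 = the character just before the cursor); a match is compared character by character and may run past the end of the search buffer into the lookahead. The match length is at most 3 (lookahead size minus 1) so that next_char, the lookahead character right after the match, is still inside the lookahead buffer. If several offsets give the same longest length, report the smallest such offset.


Try each offset into the search buffer:
  offset=1 (pos 5, char 'b'): match length 1
  offset=2 (pos 4, char 'e'): match length 0
  offset=3 (pos 3, char 'b'): match length 1
  offset=4 (pos 2, char 'f'): match length 0
  offset=5 (pos 1, char 'b'): match length 3
  offset=6 (pos 0, char 'b'): match length 1
Longest match has length 3 at offset 5.
next_char = character at position 6 + 3 = 9 -> 'b'

Best match: offset=5, length=3 (matching 'bfb' starting at position 1)
LZ77 triple: (5, 3, 'b')


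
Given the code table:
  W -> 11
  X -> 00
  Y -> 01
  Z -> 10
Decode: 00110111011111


Decoding:
00 -> X
11 -> W
01 -> Y
11 -> W
01 -> Y
11 -> W
11 -> W


Result: XWYWYWW


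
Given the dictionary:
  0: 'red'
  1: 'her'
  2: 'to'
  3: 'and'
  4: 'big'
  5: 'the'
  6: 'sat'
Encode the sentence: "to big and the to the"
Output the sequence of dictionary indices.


Look up each word in the dictionary:
  'to' -> 2
  'big' -> 4
  'and' -> 3
  'the' -> 5
  'to' -> 2
  'the' -> 5

Encoded: [2, 4, 3, 5, 2, 5]


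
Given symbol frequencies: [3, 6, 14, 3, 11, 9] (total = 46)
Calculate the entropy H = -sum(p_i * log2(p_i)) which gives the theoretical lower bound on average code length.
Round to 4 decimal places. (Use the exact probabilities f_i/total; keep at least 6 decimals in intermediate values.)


Per-symbol terms -p_i * log2(p_i) with p_i = f_i/46:
  p = 3/46 = 0.065217: log2(p) = -3.938599, -p*log2(p) = 0.256865
  p = 6/46 = 0.130435: log2(p) = -2.938599, -p*log2(p) = 0.383296
  p = 14/46 = 0.304348: log2(p) = -1.716207, -p*log2(p) = 0.522324
  p = 3/46 = 0.065217: log2(p) = -3.938599, -p*log2(p) = 0.256865
  p = 11/46 = 0.239130: log2(p) = -2.064130, -p*log2(p) = 0.493596
  p = 9/46 = 0.195652: log2(p) = -2.353637, -p*log2(p) = 0.460494
H = 0.256865 + 0.383296 + 0.522324 + 0.256865 + 0.493596 + 0.460494 = 2.373440

H = 2.3734 bits/symbol


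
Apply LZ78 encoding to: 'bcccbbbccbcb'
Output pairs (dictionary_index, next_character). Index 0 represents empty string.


LZ78 encoding steps:
Dictionary: {0: ''}
Step 1: w='' (idx 0), next='b' -> output (0, 'b'), add 'b' as idx 1
Step 2: w='' (idx 0), next='c' -> output (0, 'c'), add 'c' as idx 2
Step 3: w='c' (idx 2), next='c' -> output (2, 'c'), add 'cc' as idx 3
Step 4: w='b' (idx 1), next='b' -> output (1, 'b'), add 'bb' as idx 4
Step 5: w='b' (idx 1), next='c' -> output (1, 'c'), add 'bc' as idx 5
Step 6: w='c' (idx 2), next='b' -> output (2, 'b'), add 'cb' as idx 6
Step 7: w='cb' (idx 6), end of input -> output (6, '')


Encoded: [(0, 'b'), (0, 'c'), (2, 'c'), (1, 'b'), (1, 'c'), (2, 'b'), (6, '')]


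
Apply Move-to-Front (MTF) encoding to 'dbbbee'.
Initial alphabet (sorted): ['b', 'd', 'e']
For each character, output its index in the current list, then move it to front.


MTF encoding:
'd': index 1 in ['b', 'd', 'e'] -> ['d', 'b', 'e']
'b': index 1 in ['d', 'b', 'e'] -> ['b', 'd', 'e']
'b': index 0 in ['b', 'd', 'e'] -> ['b', 'd', 'e']
'b': index 0 in ['b', 'd', 'e'] -> ['b', 'd', 'e']
'e': index 2 in ['b', 'd', 'e'] -> ['e', 'b', 'd']
'e': index 0 in ['e', 'b', 'd'] -> ['e', 'b', 'd']


Output: [1, 1, 0, 0, 2, 0]


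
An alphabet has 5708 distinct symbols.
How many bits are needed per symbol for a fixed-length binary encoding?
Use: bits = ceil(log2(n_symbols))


log2(5708) = 12.4788
Bracket: 2^12 = 4096 < 5708 <= 2^13 = 8192
So ceil(log2(5708)) = 13

bits = ceil(log2(5708)) = ceil(12.4788) = 13 bits


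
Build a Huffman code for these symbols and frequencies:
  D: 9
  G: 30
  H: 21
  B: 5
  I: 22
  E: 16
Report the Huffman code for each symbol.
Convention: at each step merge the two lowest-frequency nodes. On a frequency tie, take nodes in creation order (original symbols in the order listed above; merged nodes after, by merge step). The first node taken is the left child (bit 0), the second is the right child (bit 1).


Huffman tree construction:
Step 1: Merge B(5) + D(9) = 14
Step 2: Merge (B+D)(14) + E(16) = 30
Step 3: Merge H(21) + I(22) = 43
Step 4: Merge G(30) + ((B+D)+E)(30) = 60
Step 5: Merge (H+I)(43) + (G+((B+D)+E))(60) = 103
Read each symbol's code off the tree from the root (left child = 0, right child = 1).

Codes:
  D: 1101 (length 4)
  G: 10 (length 2)
  H: 00 (length 2)
  B: 1100 (length 4)
  I: 01 (length 2)
  E: 111 (length 3)
Average code length: 250/103 = 2.4272 bits/symbol


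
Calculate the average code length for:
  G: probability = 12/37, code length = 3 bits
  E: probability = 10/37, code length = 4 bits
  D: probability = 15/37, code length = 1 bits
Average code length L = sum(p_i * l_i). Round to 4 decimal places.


Weighted contributions p_i * l_i:
  G: (12/37) * 3 = 36/37
  E: (10/37) * 4 = 40/37
  D: (15/37) * 1 = 15/37
Sum = (36 + 40 + 15)/37 = 91/37

L = 91/37 = 2.4595 bits/symbol


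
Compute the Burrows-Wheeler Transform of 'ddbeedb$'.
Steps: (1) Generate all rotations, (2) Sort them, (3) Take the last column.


Rotations (sorted):
  0: $ddbeedb -> last char: b
  1: b$ddbeed -> last char: d
  2: beedb$dd -> last char: d
  3: db$ddbee -> last char: e
  4: dbeedb$d -> last char: d
  5: ddbeedb$ -> last char: $
  6: edb$ddbe -> last char: e
  7: eedb$ddb -> last char: b


BWT = bdded$eb


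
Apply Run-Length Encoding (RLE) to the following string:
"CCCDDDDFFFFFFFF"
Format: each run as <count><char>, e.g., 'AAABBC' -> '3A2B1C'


Scanning runs left to right:
  i=0: run of 'C' x 3 -> '3C'
  i=3: run of 'D' x 4 -> '4D'
  i=7: run of 'F' x 8 -> '8F'

RLE = 3C4D8F


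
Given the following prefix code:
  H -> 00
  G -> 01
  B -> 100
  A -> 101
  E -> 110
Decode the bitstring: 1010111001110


Decoding step by step:
Bits 101 -> A
Bits 01 -> G
Bits 110 -> E
Bits 01 -> G
Bits 110 -> E


Decoded message: AGEGE


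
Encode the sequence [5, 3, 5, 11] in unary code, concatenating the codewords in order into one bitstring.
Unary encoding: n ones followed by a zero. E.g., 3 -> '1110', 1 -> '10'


Encode each number as n ones followed by a terminating 0:
  5 -> 111110 (6 bits)
  3 -> 1110 (4 bits)
  5 -> 111110 (6 bits)
  11 -> 111111111110 (12 bits)
Total length = 6 + 4 + 6 + 12 = 28 bits.

Unary([5, 3, 5, 11]) = 1111101110111110111111111110 (28 bits)


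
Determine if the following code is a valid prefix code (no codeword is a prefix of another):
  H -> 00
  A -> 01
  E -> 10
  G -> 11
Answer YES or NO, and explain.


Checking each pair (does one codeword prefix another?):
  H='00' vs A='01': no prefix
  H='00' vs E='10': no prefix
  H='00' vs G='11': no prefix
  A='01' vs H='00': no prefix
  A='01' vs E='10': no prefix
  A='01' vs G='11': no prefix
  E='10' vs H='00': no prefix
  E='10' vs A='01': no prefix
  E='10' vs G='11': no prefix
  G='11' vs H='00': no prefix
  G='11' vs A='01': no prefix
  G='11' vs E='10': no prefix
No violation found over all pairs.

YES -- this is a valid prefix code. No codeword is a prefix of any other codeword.


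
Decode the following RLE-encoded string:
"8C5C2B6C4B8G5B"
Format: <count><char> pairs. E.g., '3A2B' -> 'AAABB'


Expanding each <count><char> pair:
  8C -> 'CCCCCCCC'
  5C -> 'CCCCC'
  2B -> 'BB'
  6C -> 'CCCCCC'
  4B -> 'BBBB'
  8G -> 'GGGGGGGG'
  5B -> 'BBBBB'

Decoded = CCCCCCCCCCCCCBBCCCCCCBBBBGGGGGGGGBBBBB


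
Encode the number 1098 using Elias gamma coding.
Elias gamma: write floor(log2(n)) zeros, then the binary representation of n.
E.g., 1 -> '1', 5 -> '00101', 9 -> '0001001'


num_bits = floor(log2(1098)) + 1 = 11
leading_zeros = num_bits - 1 = 10
binary(1098) = 10001001010

Elias gamma(1098) = '0000000000' + '10001001010' = 000000000010001001010 (21 bits)


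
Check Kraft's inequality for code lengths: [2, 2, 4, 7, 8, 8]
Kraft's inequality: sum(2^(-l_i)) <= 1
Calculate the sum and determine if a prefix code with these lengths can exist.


Sum = 2^(-2) + 2^(-2) + 2^(-4) + 2^(-7) + 2^(-8) + 2^(-8)
    = 0.25 + 0.25 + 0.0625 + 0.0078125 + 0.00390625 + 0.00390625
    = 148/256 = 0.578125
Since 0.578125 <= 1, Kraft's inequality IS satisfied.
A prefix code with these lengths CAN exist.

Kraft sum = 0.578125. Satisfied.


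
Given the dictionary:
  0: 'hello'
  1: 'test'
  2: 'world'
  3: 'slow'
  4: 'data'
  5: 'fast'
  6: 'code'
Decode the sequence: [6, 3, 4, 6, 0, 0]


Look up each index in the dictionary:
  6 -> 'code'
  3 -> 'slow'
  4 -> 'data'
  6 -> 'code'
  0 -> 'hello'
  0 -> 'hello'

Decoded: "code slow data code hello hello"


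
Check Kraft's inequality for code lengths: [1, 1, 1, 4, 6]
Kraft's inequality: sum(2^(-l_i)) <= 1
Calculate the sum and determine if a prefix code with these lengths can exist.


Sum = 2^(-1) + 2^(-1) + 2^(-1) + 2^(-4) + 2^(-6)
    = 0.5 + 0.5 + 0.5 + 0.0625 + 0.015625
    = 101/64 = 1.578125
Since 1.578125 > 1, Kraft's inequality is NOT satisfied.
A prefix code with these lengths CANNOT exist.

Kraft sum = 1.578125. Not satisfied.


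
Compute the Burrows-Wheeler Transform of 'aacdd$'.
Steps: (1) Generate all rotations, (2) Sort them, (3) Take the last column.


Rotations (sorted):
  0: $aacdd -> last char: d
  1: aacdd$ -> last char: $
  2: acdd$a -> last char: a
  3: cdd$aa -> last char: a
  4: d$aacd -> last char: d
  5: dd$aac -> last char: c


BWT = d$aadc


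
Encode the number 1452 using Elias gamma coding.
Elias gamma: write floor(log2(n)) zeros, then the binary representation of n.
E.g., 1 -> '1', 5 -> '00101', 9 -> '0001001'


num_bits = floor(log2(1452)) + 1 = 11
leading_zeros = num_bits - 1 = 10
binary(1452) = 10110101100

Elias gamma(1452) = '0000000000' + '10110101100' = 000000000010110101100 (21 bits)


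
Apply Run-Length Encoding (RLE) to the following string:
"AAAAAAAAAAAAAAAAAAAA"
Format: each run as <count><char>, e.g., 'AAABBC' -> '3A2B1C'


Scanning runs left to right:
  i=0: run of 'A' x 20 -> '20A'

RLE = 20A


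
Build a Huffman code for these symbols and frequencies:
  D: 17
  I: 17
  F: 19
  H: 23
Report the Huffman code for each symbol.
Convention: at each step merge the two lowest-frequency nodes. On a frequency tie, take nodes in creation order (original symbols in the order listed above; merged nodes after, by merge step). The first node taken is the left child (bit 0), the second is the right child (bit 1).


Huffman tree construction:
Step 1: Merge D(17) + I(17) = 34
Step 2: Merge F(19) + H(23) = 42
Step 3: Merge (D+I)(34) + (F+H)(42) = 76
Read each symbol's code off the tree from the root (left child = 0, right child = 1).

Codes:
  D: 00 (length 2)
  I: 01 (length 2)
  F: 10 (length 2)
  H: 11 (length 2)
Average code length: 152/76 = 2.0000 bits/symbol


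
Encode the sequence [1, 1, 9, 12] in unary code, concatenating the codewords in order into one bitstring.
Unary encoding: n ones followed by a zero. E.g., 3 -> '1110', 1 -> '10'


Encode each number as n ones followed by a terminating 0:
  1 -> 10 (2 bits)
  1 -> 10 (2 bits)
  9 -> 1111111110 (10 bits)
  12 -> 1111111111110 (13 bits)
Total length = 2 + 2 + 10 + 13 = 27 bits.

Unary([1, 1, 9, 12]) = 101011111111101111111111110 (27 bits)


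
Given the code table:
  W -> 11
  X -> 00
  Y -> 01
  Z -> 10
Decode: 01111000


Decoding:
01 -> Y
11 -> W
10 -> Z
00 -> X


Result: YWZX


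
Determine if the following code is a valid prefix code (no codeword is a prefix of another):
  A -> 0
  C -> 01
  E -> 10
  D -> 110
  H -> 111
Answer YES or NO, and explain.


Checking each pair (does one codeword prefix another?):
  A='0' vs C='01': prefix -- VIOLATION

NO -- this is NOT a valid prefix code. A (0) is a prefix of C (01).


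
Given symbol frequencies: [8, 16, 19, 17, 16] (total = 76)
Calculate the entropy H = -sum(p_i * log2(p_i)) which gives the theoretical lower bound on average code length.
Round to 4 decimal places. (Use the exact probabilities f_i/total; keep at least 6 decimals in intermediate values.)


Per-symbol terms -p_i * log2(p_i) with p_i = f_i/76:
  p = 8/76 = 0.105263: log2(p) = -3.247928, -p*log2(p) = 0.341887
  p = 16/76 = 0.210526: log2(p) = -2.247928, -p*log2(p) = 0.473248
  p = 19/76 = 0.250000: log2(p) = -2.000000, -p*log2(p) = 0.500000
  p = 17/76 = 0.223684: log2(p) = -2.160465, -p*log2(p) = 0.483262
  p = 16/76 = 0.210526: log2(p) = -2.247928, -p*log2(p) = 0.473248
H = 0.341887 + 0.473248 + 0.500000 + 0.483262 + 0.473248 = 2.271645

H = 2.2716 bits/symbol


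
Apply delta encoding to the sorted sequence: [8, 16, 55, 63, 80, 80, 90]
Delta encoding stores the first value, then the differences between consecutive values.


First value: 8
Deltas:
  16 - 8 = 8
  55 - 16 = 39
  63 - 55 = 8
  80 - 63 = 17
  80 - 80 = 0
  90 - 80 = 10


Delta encoded: [8, 8, 39, 8, 17, 0, 10]


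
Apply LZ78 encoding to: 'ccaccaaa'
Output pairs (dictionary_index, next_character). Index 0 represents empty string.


LZ78 encoding steps:
Dictionary: {0: ''}
Step 1: w='' (idx 0), next='c' -> output (0, 'c'), add 'c' as idx 1
Step 2: w='c' (idx 1), next='a' -> output (1, 'a'), add 'ca' as idx 2
Step 3: w='c' (idx 1), next='c' -> output (1, 'c'), add 'cc' as idx 3
Step 4: w='' (idx 0), next='a' -> output (0, 'a'), add 'a' as idx 4
Step 5: w='a' (idx 4), next='a' -> output (4, 'a'), add 'aa' as idx 5


Encoded: [(0, 'c'), (1, 'a'), (1, 'c'), (0, 'a'), (4, 'a')]


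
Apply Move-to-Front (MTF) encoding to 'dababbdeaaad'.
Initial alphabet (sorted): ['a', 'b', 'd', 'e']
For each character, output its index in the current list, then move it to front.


MTF encoding:
'd': index 2 in ['a', 'b', 'd', 'e'] -> ['d', 'a', 'b', 'e']
'a': index 1 in ['d', 'a', 'b', 'e'] -> ['a', 'd', 'b', 'e']
'b': index 2 in ['a', 'd', 'b', 'e'] -> ['b', 'a', 'd', 'e']
'a': index 1 in ['b', 'a', 'd', 'e'] -> ['a', 'b', 'd', 'e']
'b': index 1 in ['a', 'b', 'd', 'e'] -> ['b', 'a', 'd', 'e']
'b': index 0 in ['b', 'a', 'd', 'e'] -> ['b', 'a', 'd', 'e']
'd': index 2 in ['b', 'a', 'd', 'e'] -> ['d', 'b', 'a', 'e']
'e': index 3 in ['d', 'b', 'a', 'e'] -> ['e', 'd', 'b', 'a']
'a': index 3 in ['e', 'd', 'b', 'a'] -> ['a', 'e', 'd', 'b']
'a': index 0 in ['a', 'e', 'd', 'b'] -> ['a', 'e', 'd', 'b']
'a': index 0 in ['a', 'e', 'd', 'b'] -> ['a', 'e', 'd', 'b']
'd': index 2 in ['a', 'e', 'd', 'b'] -> ['d', 'a', 'e', 'b']


Output: [2, 1, 2, 1, 1, 0, 2, 3, 3, 0, 0, 2]


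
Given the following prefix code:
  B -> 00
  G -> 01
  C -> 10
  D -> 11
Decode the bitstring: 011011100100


Decoding step by step:
Bits 01 -> G
Bits 10 -> C
Bits 11 -> D
Bits 10 -> C
Bits 01 -> G
Bits 00 -> B


Decoded message: GCDCGB


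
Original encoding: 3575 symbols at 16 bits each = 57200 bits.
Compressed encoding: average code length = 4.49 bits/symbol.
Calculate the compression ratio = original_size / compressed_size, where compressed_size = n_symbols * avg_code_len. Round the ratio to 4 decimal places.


original_size = n_symbols * orig_bits = 3575 * 16 = 57200 bits
compressed_size = n_symbols * avg_code_len = 3575 * 4.49 = 16051.75 bits
ratio = original_size / compressed_size = 57200 / 16051.75 = 3.5635

Compression ratio = 3.5635


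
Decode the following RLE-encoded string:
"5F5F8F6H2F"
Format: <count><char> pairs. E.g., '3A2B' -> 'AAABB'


Expanding each <count><char> pair:
  5F -> 'FFFFF'
  5F -> 'FFFFF'
  8F -> 'FFFFFFFF'
  6H -> 'HHHHHH'
  2F -> 'FF'

Decoded = FFFFFFFFFFFFFFFFFFHHHHHHFF


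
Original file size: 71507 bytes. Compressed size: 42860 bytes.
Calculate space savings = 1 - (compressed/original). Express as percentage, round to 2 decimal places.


ratio = compressed/original = 42860/71507 = 0.599382
savings = 1 - ratio = 1 - 0.599382 = 0.400618
as a percentage: 0.400618 * 100 = 40.06%

Space savings = 1 - 42860/71507 = 40.06%


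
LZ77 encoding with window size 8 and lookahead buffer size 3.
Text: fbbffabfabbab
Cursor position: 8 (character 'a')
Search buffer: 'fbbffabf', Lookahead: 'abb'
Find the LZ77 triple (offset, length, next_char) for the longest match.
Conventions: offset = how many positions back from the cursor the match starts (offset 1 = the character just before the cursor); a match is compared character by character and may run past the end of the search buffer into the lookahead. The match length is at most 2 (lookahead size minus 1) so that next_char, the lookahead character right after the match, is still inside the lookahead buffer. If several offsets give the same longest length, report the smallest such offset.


Try each offset into the search buffer:
  offset=1 (pos 7, char 'f'): match length 0
  offset=2 (pos 6, char 'b'): match length 0
  offset=3 (pos 5, char 'a'): match length 2
  offset=4 (pos 4, char 'f'): match length 0
  offset=5 (pos 3, char 'f'): match length 0
  offset=6 (pos 2, char 'b'): match length 0
  offset=7 (pos 1, char 'b'): match length 0
  offset=8 (pos 0, char 'f'): match length 0
Longest match has length 2 at offset 3.
next_char = character at position 8 + 2 = 10 -> 'b'

Best match: offset=3, length=2 (matching 'ab' starting at position 5)
LZ77 triple: (3, 2, 'b')


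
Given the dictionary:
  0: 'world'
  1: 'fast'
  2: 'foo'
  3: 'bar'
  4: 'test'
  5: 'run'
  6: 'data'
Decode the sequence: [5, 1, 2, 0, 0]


Look up each index in the dictionary:
  5 -> 'run'
  1 -> 'fast'
  2 -> 'foo'
  0 -> 'world'
  0 -> 'world'

Decoded: "run fast foo world world"


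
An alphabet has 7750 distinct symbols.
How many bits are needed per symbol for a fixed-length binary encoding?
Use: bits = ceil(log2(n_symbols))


log2(7750) = 12.92
Bracket: 2^12 = 4096 < 7750 <= 2^13 = 8192
So ceil(log2(7750)) = 13

bits = ceil(log2(7750)) = ceil(12.92) = 13 bits


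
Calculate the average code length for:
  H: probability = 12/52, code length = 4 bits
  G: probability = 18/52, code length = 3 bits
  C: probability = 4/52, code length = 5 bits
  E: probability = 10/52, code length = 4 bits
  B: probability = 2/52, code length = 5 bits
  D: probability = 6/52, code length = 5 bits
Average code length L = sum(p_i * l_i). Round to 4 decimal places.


Weighted contributions p_i * l_i:
  H: (12/52) * 4 = 48/52
  G: (18/52) * 3 = 54/52
  C: (4/52) * 5 = 20/52
  E: (10/52) * 4 = 40/52
  B: (2/52) * 5 = 10/52
  D: (6/52) * 5 = 30/52
Sum = (48 + 54 + 20 + 40 + 10 + 30)/52 = 202/52

L = 202/52 = 3.8846 bits/symbol


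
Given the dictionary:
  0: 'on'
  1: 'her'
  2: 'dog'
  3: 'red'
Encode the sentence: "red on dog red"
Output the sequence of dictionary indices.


Look up each word in the dictionary:
  'red' -> 3
  'on' -> 0
  'dog' -> 2
  'red' -> 3

Encoded: [3, 0, 2, 3]


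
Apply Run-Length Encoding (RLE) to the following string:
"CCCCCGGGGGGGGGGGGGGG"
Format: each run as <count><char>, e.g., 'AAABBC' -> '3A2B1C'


Scanning runs left to right:
  i=0: run of 'C' x 5 -> '5C'
  i=5: run of 'G' x 15 -> '15G'

RLE = 5C15G


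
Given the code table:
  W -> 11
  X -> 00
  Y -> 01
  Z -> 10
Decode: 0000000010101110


Decoding:
00 -> X
00 -> X
00 -> X
00 -> X
10 -> Z
10 -> Z
11 -> W
10 -> Z


Result: XXXXZZWZ


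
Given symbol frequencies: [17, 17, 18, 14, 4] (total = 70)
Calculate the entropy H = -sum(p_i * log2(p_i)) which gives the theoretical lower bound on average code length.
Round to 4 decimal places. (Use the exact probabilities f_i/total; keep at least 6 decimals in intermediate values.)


Per-symbol terms -p_i * log2(p_i) with p_i = f_i/70:
  p = 17/70 = 0.242857: log2(p) = -2.041820, -p*log2(p) = 0.495871
  p = 17/70 = 0.242857: log2(p) = -2.041820, -p*log2(p) = 0.495871
  p = 18/70 = 0.257143: log2(p) = -1.959358, -p*log2(p) = 0.503835
  p = 14/70 = 0.200000: log2(p) = -2.321928, -p*log2(p) = 0.464386
  p = 4/70 = 0.057143: log2(p) = -4.129283, -p*log2(p) = 0.235959
H = 0.495871 + 0.495871 + 0.503835 + 0.464386 + 0.235959 = 2.195922

H = 2.1959 bits/symbol


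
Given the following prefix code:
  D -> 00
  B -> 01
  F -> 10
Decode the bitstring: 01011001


Decoding step by step:
Bits 01 -> B
Bits 01 -> B
Bits 10 -> F
Bits 01 -> B


Decoded message: BBFB


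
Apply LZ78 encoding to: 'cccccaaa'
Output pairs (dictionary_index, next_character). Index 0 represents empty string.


LZ78 encoding steps:
Dictionary: {0: ''}
Step 1: w='' (idx 0), next='c' -> output (0, 'c'), add 'c' as idx 1
Step 2: w='c' (idx 1), next='c' -> output (1, 'c'), add 'cc' as idx 2
Step 3: w='cc' (idx 2), next='a' -> output (2, 'a'), add 'cca' as idx 3
Step 4: w='' (idx 0), next='a' -> output (0, 'a'), add 'a' as idx 4
Step 5: w='a' (idx 4), end of input -> output (4, '')


Encoded: [(0, 'c'), (1, 'c'), (2, 'a'), (0, 'a'), (4, '')]


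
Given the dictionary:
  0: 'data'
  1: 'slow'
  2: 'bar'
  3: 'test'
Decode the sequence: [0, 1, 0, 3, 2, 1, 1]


Look up each index in the dictionary:
  0 -> 'data'
  1 -> 'slow'
  0 -> 'data'
  3 -> 'test'
  2 -> 'bar'
  1 -> 'slow'
  1 -> 'slow'

Decoded: "data slow data test bar slow slow"


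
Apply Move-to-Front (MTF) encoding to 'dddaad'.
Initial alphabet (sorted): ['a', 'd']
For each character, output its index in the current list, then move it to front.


MTF encoding:
'd': index 1 in ['a', 'd'] -> ['d', 'a']
'd': index 0 in ['d', 'a'] -> ['d', 'a']
'd': index 0 in ['d', 'a'] -> ['d', 'a']
'a': index 1 in ['d', 'a'] -> ['a', 'd']
'a': index 0 in ['a', 'd'] -> ['a', 'd']
'd': index 1 in ['a', 'd'] -> ['d', 'a']


Output: [1, 0, 0, 1, 0, 1]


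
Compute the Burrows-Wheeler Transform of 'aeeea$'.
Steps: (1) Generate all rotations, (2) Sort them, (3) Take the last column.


Rotations (sorted):
  0: $aeeea -> last char: a
  1: a$aeee -> last char: e
  2: aeeea$ -> last char: $
  3: ea$aee -> last char: e
  4: eea$ae -> last char: e
  5: eeea$a -> last char: a


BWT = ae$eea


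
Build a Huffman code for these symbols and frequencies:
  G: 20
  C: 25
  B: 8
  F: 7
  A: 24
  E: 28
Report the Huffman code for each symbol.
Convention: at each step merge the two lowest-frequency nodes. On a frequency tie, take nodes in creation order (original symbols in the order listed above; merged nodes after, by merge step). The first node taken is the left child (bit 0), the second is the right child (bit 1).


Huffman tree construction:
Step 1: Merge F(7) + B(8) = 15
Step 2: Merge (F+B)(15) + G(20) = 35
Step 3: Merge A(24) + C(25) = 49
Step 4: Merge E(28) + ((F+B)+G)(35) = 63
Step 5: Merge (A+C)(49) + (E+((F+B)+G))(63) = 112
Read each symbol's code off the tree from the root (left child = 0, right child = 1).

Codes:
  G: 111 (length 3)
  C: 01 (length 2)
  B: 1101 (length 4)
  F: 1100 (length 4)
  A: 00 (length 2)
  E: 10 (length 2)
Average code length: 274/112 = 2.4464 bits/symbol


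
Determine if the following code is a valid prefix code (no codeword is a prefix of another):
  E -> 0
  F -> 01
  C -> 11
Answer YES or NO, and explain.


Checking each pair (does one codeword prefix another?):
  E='0' vs F='01': prefix -- VIOLATION

NO -- this is NOT a valid prefix code. E (0) is a prefix of F (01).
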